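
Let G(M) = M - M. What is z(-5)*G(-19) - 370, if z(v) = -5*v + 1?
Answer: -370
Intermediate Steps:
z(v) = 1 - 5*v
G(M) = 0
z(-5)*G(-19) - 370 = (1 - 5*(-5))*0 - 370 = (1 + 25)*0 - 370 = 26*0 - 370 = 0 - 370 = -370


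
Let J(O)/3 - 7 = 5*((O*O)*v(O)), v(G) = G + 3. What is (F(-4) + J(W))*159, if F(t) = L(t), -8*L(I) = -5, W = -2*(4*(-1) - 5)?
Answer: 129847827/8 ≈ 1.6231e+7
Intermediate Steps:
v(G) = 3 + G
W = 18 (W = -2*(-4 - 5) = -2*(-9) = 18)
L(I) = 5/8 (L(I) = -⅛*(-5) = 5/8)
F(t) = 5/8
J(O) = 21 + 15*O²*(3 + O) (J(O) = 21 + 3*(5*((O*O)*(3 + O))) = 21 + 3*(5*(O²*(3 + O))) = 21 + 3*(5*O²*(3 + O)) = 21 + 15*O²*(3 + O))
(F(-4) + J(W))*159 = (5/8 + (21 + 15*18²*(3 + 18)))*159 = (5/8 + (21 + 15*324*21))*159 = (5/8 + (21 + 102060))*159 = (5/8 + 102081)*159 = (816653/8)*159 = 129847827/8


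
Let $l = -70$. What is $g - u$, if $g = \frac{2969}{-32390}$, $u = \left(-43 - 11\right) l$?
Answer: $- \frac{122437169}{32390} \approx -3780.1$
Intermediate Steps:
$u = 3780$ ($u = \left(-43 - 11\right) \left(-70\right) = \left(-54\right) \left(-70\right) = 3780$)
$g = - \frac{2969}{32390}$ ($g = 2969 \left(- \frac{1}{32390}\right) = - \frac{2969}{32390} \approx -0.091664$)
$g - u = - \frac{2969}{32390} - 3780 = - \frac{122437169}{32390}$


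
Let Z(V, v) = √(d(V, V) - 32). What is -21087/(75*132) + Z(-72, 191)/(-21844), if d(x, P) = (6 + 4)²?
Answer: -213/100 - √17/10922 ≈ -2.1304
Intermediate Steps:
d(x, P) = 100 (d(x, P) = 10² = 100)
Z(V, v) = 2*√17 (Z(V, v) = √(100 - 32) = √68 = 2*√17)
-21087/(75*132) + Z(-72, 191)/(-21844) = -21087/(75*132) + (2*√17)/(-21844) = -21087/9900 + (2*√17)*(-1/21844) = -21087*1/9900 - √17/10922 = -213/100 - √17/10922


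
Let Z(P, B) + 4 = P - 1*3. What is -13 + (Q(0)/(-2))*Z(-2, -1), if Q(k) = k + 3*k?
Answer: -13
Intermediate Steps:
Q(k) = 4*k
Z(P, B) = -7 + P (Z(P, B) = -4 + (P - 1*3) = -4 + (P - 3) = -4 + (-3 + P) = -7 + P)
-13 + (Q(0)/(-2))*Z(-2, -1) = -13 + ((4*0)/(-2))*(-7 - 2) = -13 + (0*(-½))*(-9) = -13 + 0*(-9) = -13 + 0 = -13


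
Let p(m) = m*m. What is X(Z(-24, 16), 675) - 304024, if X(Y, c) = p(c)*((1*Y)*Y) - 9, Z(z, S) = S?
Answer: 116335967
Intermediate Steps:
p(m) = m²
X(Y, c) = -9 + Y²*c² (X(Y, c) = c²*((1*Y)*Y) - 9 = c²*(Y*Y) - 9 = c²*Y² - 9 = Y²*c² - 9 = -9 + Y²*c²)
X(Z(-24, 16), 675) - 304024 = (-9 + 16²*675²) - 304024 = (-9 + 256*455625) - 304024 = (-9 + 116640000) - 304024 = 116639991 - 304024 = 116335967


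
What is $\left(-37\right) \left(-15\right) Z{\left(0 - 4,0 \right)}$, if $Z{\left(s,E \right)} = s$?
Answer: $-2220$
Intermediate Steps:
$\left(-37\right) \left(-15\right) Z{\left(0 - 4,0 \right)} = \left(-37\right) \left(-15\right) \left(0 - 4\right) = 555 \left(-4\right) = -2220$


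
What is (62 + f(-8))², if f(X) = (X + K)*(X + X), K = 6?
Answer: 8836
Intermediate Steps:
f(X) = 2*X*(6 + X) (f(X) = (X + 6)*(X + X) = (6 + X)*(2*X) = 2*X*(6 + X))
(62 + f(-8))² = (62 + 2*(-8)*(6 - 8))² = (62 + 2*(-8)*(-2))² = (62 + 32)² = 94² = 8836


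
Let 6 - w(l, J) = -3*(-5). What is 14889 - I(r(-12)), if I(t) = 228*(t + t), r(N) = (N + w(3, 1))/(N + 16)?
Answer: 17283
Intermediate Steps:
w(l, J) = -9 (w(l, J) = 6 - (-3)*(-5) = 6 - 1*15 = 6 - 15 = -9)
r(N) = (-9 + N)/(16 + N) (r(N) = (N - 9)/(N + 16) = (-9 + N)/(16 + N))
I(t) = 456*t (I(t) = 228*(2*t) = 456*t)
14889 - I(r(-12)) = 14889 - 456*(-9 - 12)/(16 - 12) = 14889 - 456*-21/4 = 14889 - 456*(1/4)*(-21) = 14889 - 456*(-21)/4 = 14889 - 1*(-2394) = 14889 + 2394 = 17283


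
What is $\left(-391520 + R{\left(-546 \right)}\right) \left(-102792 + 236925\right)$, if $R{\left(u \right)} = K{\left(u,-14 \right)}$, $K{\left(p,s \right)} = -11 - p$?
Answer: $-52443991005$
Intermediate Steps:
$R{\left(u \right)} = -11 - u$
$\left(-391520 + R{\left(-546 \right)}\right) \left(-102792 + 236925\right) = \left(-391520 - -535\right) \left(-102792 + 236925\right) = \left(-391520 + \left(-11 + 546\right)\right) 134133 = \left(-391520 + 535\right) 134133 = \left(-390985\right) 134133 = -52443991005$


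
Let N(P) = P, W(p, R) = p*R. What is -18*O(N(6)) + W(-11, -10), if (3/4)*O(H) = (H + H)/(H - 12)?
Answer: 158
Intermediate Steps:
W(p, R) = R*p
O(H) = 8*H/(3*(-12 + H)) (O(H) = 4*((H + H)/(H - 12))/3 = 4*((2*H)/(-12 + H))/3 = 4*(2*H/(-12 + H))/3 = 8*H/(3*(-12 + H)))
-18*O(N(6)) + W(-11, -10) = -48*6/(-12 + 6) - 10*(-11) = -48*6/(-6) + 110 = -48*6*(-1)/6 + 110 = -18*(-8/3) + 110 = 48 + 110 = 158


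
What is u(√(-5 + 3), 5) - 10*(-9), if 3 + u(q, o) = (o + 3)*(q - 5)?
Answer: 47 + 8*I*√2 ≈ 47.0 + 11.314*I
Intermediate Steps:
u(q, o) = -3 + (-5 + q)*(3 + o) (u(q, o) = -3 + (o + 3)*(q - 5) = -3 + (3 + o)*(-5 + q) = -3 + (-5 + q)*(3 + o))
u(√(-5 + 3), 5) - 10*(-9) = (-18 - 5*5 + 3*√(-5 + 3) + 5*√(-5 + 3)) - 10*(-9) = (-18 - 25 + 3*√(-2) + 5*√(-2)) + 90 = (-18 - 25 + 3*(I*√2) + 5*(I*√2)) + 90 = (-18 - 25 + 3*I*√2 + 5*I*√2) + 90 = (-43 + 8*I*√2) + 90 = 47 + 8*I*√2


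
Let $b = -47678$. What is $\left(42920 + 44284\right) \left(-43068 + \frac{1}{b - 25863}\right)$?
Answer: $- \frac{21246005496612}{5657} \approx -3.7557 \cdot 10^{9}$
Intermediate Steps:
$\left(42920 + 44284\right) \left(-43068 + \frac{1}{b - 25863}\right) = \left(42920 + 44284\right) \left(-43068 + \frac{1}{-47678 - 25863}\right) = 87204 \left(-43068 + \frac{1}{-73541}\right) = 87204 \left(-43068 - \frac{1}{73541}\right) = 87204 \left(- \frac{3167263789}{73541}\right) = - \frac{21246005496612}{5657}$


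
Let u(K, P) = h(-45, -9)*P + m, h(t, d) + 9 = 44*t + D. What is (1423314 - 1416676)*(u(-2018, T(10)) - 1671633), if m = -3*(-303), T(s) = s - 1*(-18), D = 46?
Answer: -11451399664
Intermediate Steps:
T(s) = 18 + s (T(s) = s + 18 = 18 + s)
h(t, d) = 37 + 44*t (h(t, d) = -9 + (44*t + 46) = -9 + (46 + 44*t) = 37 + 44*t)
m = 909
u(K, P) = 909 - 1943*P (u(K, P) = (37 + 44*(-45))*P + 909 = (37 - 1980)*P + 909 = -1943*P + 909 = 909 - 1943*P)
(1423314 - 1416676)*(u(-2018, T(10)) - 1671633) = (1423314 - 1416676)*((909 - 1943*(18 + 10)) - 1671633) = 6638*((909 - 1943*28) - 1671633) = 6638*((909 - 54404) - 1671633) = 6638*(-53495 - 1671633) = 6638*(-1725128) = -11451399664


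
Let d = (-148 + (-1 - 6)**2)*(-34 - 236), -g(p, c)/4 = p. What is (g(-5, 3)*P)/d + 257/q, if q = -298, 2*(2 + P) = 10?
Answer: -228391/265518 ≈ -0.86017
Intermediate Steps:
P = 3 (P = -2 + (1/2)*10 = -2 + 5 = 3)
g(p, c) = -4*p
d = 26730 (d = (-148 + (-7)**2)*(-270) = (-148 + 49)*(-270) = -99*(-270) = 26730)
(g(-5, 3)*P)/d + 257/q = (-4*(-5)*3)/26730 + 257/(-298) = (20*3)*(1/26730) + 257*(-1/298) = 60*(1/26730) - 257/298 = 2/891 - 257/298 = -228391/265518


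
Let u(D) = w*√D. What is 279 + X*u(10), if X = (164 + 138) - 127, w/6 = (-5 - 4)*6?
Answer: 279 - 56700*√10 ≈ -1.7902e+5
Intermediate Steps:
w = -324 (w = 6*((-5 - 4)*6) = 6*(-9*6) = 6*(-54) = -324)
X = 175 (X = 302 - 127 = 175)
u(D) = -324*√D
279 + X*u(10) = 279 + 175*(-324*√10) = 279 - 56700*√10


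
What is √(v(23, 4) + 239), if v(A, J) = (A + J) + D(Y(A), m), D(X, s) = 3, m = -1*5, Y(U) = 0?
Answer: √269 ≈ 16.401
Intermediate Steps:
m = -5
v(A, J) = 3 + A + J (v(A, J) = (A + J) + 3 = 3 + A + J)
√(v(23, 4) + 239) = √((3 + 23 + 4) + 239) = √(30 + 239) = √269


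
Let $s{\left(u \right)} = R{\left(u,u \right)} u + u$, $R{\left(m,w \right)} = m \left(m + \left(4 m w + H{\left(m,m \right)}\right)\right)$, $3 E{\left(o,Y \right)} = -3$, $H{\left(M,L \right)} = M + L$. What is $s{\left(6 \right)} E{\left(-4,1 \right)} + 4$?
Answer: $-5834$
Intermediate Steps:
$H{\left(M,L \right)} = L + M$
$E{\left(o,Y \right)} = -1$ ($E{\left(o,Y \right)} = \frac{1}{3} \left(-3\right) = -1$)
$R{\left(m,w \right)} = m \left(3 m + 4 m w\right)$ ($R{\left(m,w \right)} = m \left(m + \left(4 m w + \left(m + m\right)\right)\right) = m \left(m + \left(4 m w + 2 m\right)\right) = m \left(m + \left(2 m + 4 m w\right)\right) = m \left(3 m + 4 m w\right)$)
$s{\left(u \right)} = u + u^{3} \left(3 + 4 u\right)$ ($s{\left(u \right)} = u^{2} \left(3 + 4 u\right) u + u = u^{3} \left(3 + 4 u\right) + u = u + u^{3} \left(3 + 4 u\right)$)
$s{\left(6 \right)} E{\left(-4,1 \right)} + 4 = 6 \left(1 + 6^{2} \left(3 + 4 \cdot 6\right)\right) \left(-1\right) + 4 = 6 \left(1 + 36 \left(3 + 24\right)\right) \left(-1\right) + 4 = 6 \left(1 + 36 \cdot 27\right) \left(-1\right) + 4 = 6 \left(1 + 972\right) \left(-1\right) + 4 = 6 \cdot 973 \left(-1\right) + 4 = 5838 \left(-1\right) + 4 = -5838 + 4 = -5834$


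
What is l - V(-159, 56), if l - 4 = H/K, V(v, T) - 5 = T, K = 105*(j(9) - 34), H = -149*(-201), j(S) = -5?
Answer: -87788/1365 ≈ -64.314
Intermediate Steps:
H = 29949
K = -4095 (K = 105*(-5 - 34) = 105*(-39) = -4095)
V(v, T) = 5 + T
l = -4523/1365 (l = 4 + 29949/(-4095) = 4 + 29949*(-1/4095) = 4 - 9983/1365 = -4523/1365 ≈ -3.3136)
l - V(-159, 56) = -4523/1365 - (5 + 56) = -4523/1365 - 1*61 = -4523/1365 - 61 = -87788/1365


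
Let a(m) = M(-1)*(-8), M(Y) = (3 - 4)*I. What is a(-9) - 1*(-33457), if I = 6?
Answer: 33505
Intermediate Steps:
M(Y) = -6 (M(Y) = (3 - 4)*6 = -1*6 = -6)
a(m) = 48 (a(m) = -6*(-8) = 48)
a(-9) - 1*(-33457) = 48 - 1*(-33457) = 48 + 33457 = 33505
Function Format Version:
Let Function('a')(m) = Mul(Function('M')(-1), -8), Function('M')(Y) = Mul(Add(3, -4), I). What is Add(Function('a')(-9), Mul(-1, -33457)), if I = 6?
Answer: 33505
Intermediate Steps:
Function('M')(Y) = -6 (Function('M')(Y) = Mul(Add(3, -4), 6) = Mul(-1, 6) = -6)
Function('a')(m) = 48 (Function('a')(m) = Mul(-6, -8) = 48)
Add(Function('a')(-9), Mul(-1, -33457)) = Add(48, Mul(-1, -33457)) = Add(48, 33457) = 33505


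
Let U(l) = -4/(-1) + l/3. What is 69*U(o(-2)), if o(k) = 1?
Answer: 299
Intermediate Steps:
U(l) = 4 + l/3 (U(l) = -4*(-1) + l*(⅓) = 4 + l/3)
69*U(o(-2)) = 69*(4 + (⅓)*1) = 69*(4 + ⅓) = 69*(13/3) = 299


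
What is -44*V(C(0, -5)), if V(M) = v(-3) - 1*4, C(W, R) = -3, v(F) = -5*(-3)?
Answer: -484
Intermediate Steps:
v(F) = 15
V(M) = 11 (V(M) = 15 - 1*4 = 15 - 4 = 11)
-44*V(C(0, -5)) = -44*11 = -484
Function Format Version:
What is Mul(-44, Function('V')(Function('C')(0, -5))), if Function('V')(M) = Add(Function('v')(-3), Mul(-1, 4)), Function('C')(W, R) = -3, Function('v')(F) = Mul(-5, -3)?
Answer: -484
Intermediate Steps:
Function('v')(F) = 15
Function('V')(M) = 11 (Function('V')(M) = Add(15, Mul(-1, 4)) = Add(15, -4) = 11)
Mul(-44, Function('V')(Function('C')(0, -5))) = Mul(-44, 11) = -484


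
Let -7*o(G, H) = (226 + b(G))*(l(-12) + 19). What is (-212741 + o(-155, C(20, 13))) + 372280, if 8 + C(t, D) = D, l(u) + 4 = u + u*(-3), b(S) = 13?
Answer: 1107452/7 ≈ 1.5821e+5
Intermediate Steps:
l(u) = -4 - 2*u (l(u) = -4 + (u + u*(-3)) = -4 + (u - 3*u) = -4 - 2*u)
C(t, D) = -8 + D
o(G, H) = -9321/7 (o(G, H) = -(226 + 13)*((-4 - 2*(-12)) + 19)/7 = -239*((-4 + 24) + 19)/7 = -239*(20 + 19)/7 = -239*39/7 = -⅐*9321 = -9321/7)
(-212741 + o(-155, C(20, 13))) + 372280 = (-212741 - 9321/7) + 372280 = -1498508/7 + 372280 = 1107452/7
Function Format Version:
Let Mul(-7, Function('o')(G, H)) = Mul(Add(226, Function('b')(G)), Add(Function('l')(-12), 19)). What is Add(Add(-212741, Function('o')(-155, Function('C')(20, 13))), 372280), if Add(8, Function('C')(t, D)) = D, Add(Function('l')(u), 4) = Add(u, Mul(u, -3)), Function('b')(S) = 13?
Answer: Rational(1107452, 7) ≈ 1.5821e+5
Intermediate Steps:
Function('l')(u) = Add(-4, Mul(-2, u)) (Function('l')(u) = Add(-4, Add(u, Mul(u, -3))) = Add(-4, Add(u, Mul(-3, u))) = Add(-4, Mul(-2, u)))
Function('C')(t, D) = Add(-8, D)
Function('o')(G, H) = Rational(-9321, 7) (Function('o')(G, H) = Mul(Rational(-1, 7), Mul(Add(226, 13), Add(Add(-4, Mul(-2, -12)), 19))) = Mul(Rational(-1, 7), Mul(239, Add(Add(-4, 24), 19))) = Mul(Rational(-1, 7), Mul(239, Add(20, 19))) = Mul(Rational(-1, 7), Mul(239, 39)) = Mul(Rational(-1, 7), 9321) = Rational(-9321, 7))
Add(Add(-212741, Function('o')(-155, Function('C')(20, 13))), 372280) = Add(Add(-212741, Rational(-9321, 7)), 372280) = Add(Rational(-1498508, 7), 372280) = Rational(1107452, 7)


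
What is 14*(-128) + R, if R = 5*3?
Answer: -1777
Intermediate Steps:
R = 15
14*(-128) + R = 14*(-128) + 15 = -1792 + 15 = -1777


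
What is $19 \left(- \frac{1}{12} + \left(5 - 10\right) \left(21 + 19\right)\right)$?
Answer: $- \frac{45619}{12} \approx -3801.6$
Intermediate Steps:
$19 \left(- \frac{1}{12} + \left(5 - 10\right) \left(21 + 19\right)\right) = 19 \left(\left(-1\right) \frac{1}{12} - 200\right) = 19 \left(- \frac{1}{12} - 200\right) = 19 \left(- \frac{2401}{12}\right) = - \frac{45619}{12}$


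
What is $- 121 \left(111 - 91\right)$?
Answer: $-2420$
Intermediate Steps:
$- 121 \left(111 - 91\right) = \left(-121\right) 20 = -2420$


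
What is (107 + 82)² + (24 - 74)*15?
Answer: 34971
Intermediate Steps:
(107 + 82)² + (24 - 74)*15 = 189² - 50*15 = 35721 - 750 = 34971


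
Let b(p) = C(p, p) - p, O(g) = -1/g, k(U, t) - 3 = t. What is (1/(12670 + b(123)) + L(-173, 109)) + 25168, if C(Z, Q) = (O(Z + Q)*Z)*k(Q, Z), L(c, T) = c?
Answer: 312037581/12484 ≈ 24995.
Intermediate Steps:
k(U, t) = 3 + t
C(Z, Q) = -Z*(3 + Z)/(Q + Z) (C(Z, Q) = ((-1/(Z + Q))*Z)*(3 + Z) = ((-1/(Q + Z))*Z)*(3 + Z) = (-Z/(Q + Z))*(3 + Z) = -Z*(3 + Z)/(Q + Z))
b(p) = -3/2 - 3*p/2 (b(p) = -p*(3 + p)/(p + p) - p = -p*(3 + p)/(2*p) - p = -p*1/(2*p)*(3 + p) - p = (-3/2 - p/2) - p = -3/2 - 3*p/2)
(1/(12670 + b(123)) + L(-173, 109)) + 25168 = (1/(12670 + (-3/2 - 3/2*123)) - 173) + 25168 = (1/(12670 + (-3/2 - 369/2)) - 173) + 25168 = (1/(12670 - 186) - 173) + 25168 = (1/12484 - 173) + 25168 = -2159731/12484 + 25168 = 312037581/12484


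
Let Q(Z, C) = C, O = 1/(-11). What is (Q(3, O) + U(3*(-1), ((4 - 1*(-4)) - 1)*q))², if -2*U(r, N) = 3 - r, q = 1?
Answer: 1156/121 ≈ 9.5537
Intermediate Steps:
O = -1/11 ≈ -0.090909
U(r, N) = -3/2 + r/2 (U(r, N) = -(3 - r)/2 = -3/2 + r/2)
(Q(3, O) + U(3*(-1), ((4 - 1*(-4)) - 1)*q))² = (-1/11 + (-3/2 + (3*(-1))/2))² = (-1/11 + (-3/2 + (½)*(-3)))² = (-1/11 + (-3/2 - 3/2))² = (-1/11 - 3)² = (-34/11)² = 1156/121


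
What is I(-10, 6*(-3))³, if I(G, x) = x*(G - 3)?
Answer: 12812904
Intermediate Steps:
I(G, x) = x*(-3 + G)
I(-10, 6*(-3))³ = ((6*(-3))*(-3 - 10))³ = (-18*(-13))³ = 234³ = 12812904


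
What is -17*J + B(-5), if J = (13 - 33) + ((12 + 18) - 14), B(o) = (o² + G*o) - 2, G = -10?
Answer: 141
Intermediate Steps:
B(o) = -2 + o² - 10*o (B(o) = (o² - 10*o) - 2 = -2 + o² - 10*o)
J = -4 (J = -20 + (30 - 14) = -20 + 16 = -4)
-17*J + B(-5) = -17*(-4) + (-2 + (-5)² - 10*(-5)) = 68 + (-2 + 25 + 50) = 68 + 73 = 141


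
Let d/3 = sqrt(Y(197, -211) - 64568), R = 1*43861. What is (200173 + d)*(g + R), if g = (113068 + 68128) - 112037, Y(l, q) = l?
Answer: 22623552460 + 339060*I*sqrt(64371) ≈ 2.2624e+10 + 8.6024e+7*I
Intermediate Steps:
R = 43861
g = 69159 (g = 181196 - 112037 = 69159)
d = 3*I*sqrt(64371) (d = 3*sqrt(197 - 64568) = 3*sqrt(-64371) = 3*(I*sqrt(64371)) = 3*I*sqrt(64371) ≈ 761.14*I)
(200173 + d)*(g + R) = (200173 + 3*I*sqrt(64371))*(69159 + 43861) = (200173 + 3*I*sqrt(64371))*113020 = 22623552460 + 339060*I*sqrt(64371)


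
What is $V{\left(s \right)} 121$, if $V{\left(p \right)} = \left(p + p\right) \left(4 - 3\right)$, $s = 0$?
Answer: $0$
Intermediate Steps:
$V{\left(p \right)} = 2 p$ ($V{\left(p \right)} = 2 p 1 = 2 p$)
$V{\left(s \right)} 121 = 2 \cdot 0 \cdot 121 = 0 \cdot 121 = 0$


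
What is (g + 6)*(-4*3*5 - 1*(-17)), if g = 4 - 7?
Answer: -129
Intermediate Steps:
g = -3
(g + 6)*(-4*3*5 - 1*(-17)) = (-3 + 6)*(-4*3*5 - 1*(-17)) = 3*(-12*5 + 17) = 3*(-60 + 17) = 3*(-43) = -129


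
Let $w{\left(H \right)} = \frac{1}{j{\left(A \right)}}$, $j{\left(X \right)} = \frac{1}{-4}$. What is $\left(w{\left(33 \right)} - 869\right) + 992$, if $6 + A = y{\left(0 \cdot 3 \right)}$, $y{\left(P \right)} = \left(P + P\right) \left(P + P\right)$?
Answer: $119$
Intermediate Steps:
$y{\left(P \right)} = 4 P^{2}$ ($y{\left(P \right)} = 2 P 2 P = 4 P^{2}$)
$A = -6$ ($A = -6 + 4 \left(0 \cdot 3\right)^{2} = -6 + 4 \cdot 0^{2} = -6 + 4 \cdot 0 = -6 + 0 = -6$)
$j{\left(X \right)} = - \frac{1}{4}$
$w{\left(H \right)} = -4$ ($w{\left(H \right)} = \frac{1}{- \frac{1}{4}} = -4$)
$\left(w{\left(33 \right)} - 869\right) + 992 = \left(-4 - 869\right) + 992 = -873 + 992 = 119$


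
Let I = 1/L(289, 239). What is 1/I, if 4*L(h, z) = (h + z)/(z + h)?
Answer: ¼ ≈ 0.25000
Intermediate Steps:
L(h, z) = ¼ (L(h, z) = ((h + z)/(z + h))/4 = ((h + z)/(h + z))/4 = (¼)*1 = ¼)
I = 4 (I = 1/(¼) = 4)
1/I = 1/4 = ¼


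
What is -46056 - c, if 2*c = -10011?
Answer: -82101/2 ≈ -41051.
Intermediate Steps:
c = -10011/2 (c = (½)*(-10011) = -10011/2 ≈ -5005.5)
-46056 - c = -46056 - 1*(-10011/2) = -46056 + 10011/2 = -82101/2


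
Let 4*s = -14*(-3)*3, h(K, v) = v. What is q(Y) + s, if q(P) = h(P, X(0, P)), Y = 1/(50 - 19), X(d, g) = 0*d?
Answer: 63/2 ≈ 31.500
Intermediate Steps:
X(d, g) = 0
s = 63/2 (s = (-14*(-3)*3)/4 = (42*3)/4 = (¼)*126 = 63/2 ≈ 31.500)
Y = 1/31 ≈ 0.032258
q(P) = 0
q(Y) + s = 0 + 63/2 = 63/2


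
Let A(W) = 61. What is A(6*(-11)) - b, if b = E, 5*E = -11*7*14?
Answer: 1383/5 ≈ 276.60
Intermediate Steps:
E = -1078/5 (E = (-11*7*14)/5 = (-77*14)/5 = (1/5)*(-1078) = -1078/5 ≈ -215.60)
b = -1078/5 ≈ -215.60
A(6*(-11)) - b = 61 - 1*(-1078/5) = 61 + 1078/5 = 1383/5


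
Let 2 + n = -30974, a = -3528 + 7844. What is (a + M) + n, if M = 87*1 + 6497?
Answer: -20076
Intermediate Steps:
a = 4316
n = -30976 (n = -2 - 30974 = -30976)
M = 6584 (M = 87 + 6497 = 6584)
(a + M) + n = (4316 + 6584) - 30976 = 10900 - 30976 = -20076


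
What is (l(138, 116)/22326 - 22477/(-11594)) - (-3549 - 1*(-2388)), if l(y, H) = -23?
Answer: 75255917381/64711911 ≈ 1162.9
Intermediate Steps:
(l(138, 116)/22326 - 22477/(-11594)) - (-3549 - 1*(-2388)) = (-23/22326 - 22477/(-11594)) - (-3549 - 1*(-2388)) = (-23*1/22326 - 22477*(-1/11594)) - (-3549 + 2388) = (-23/22326 + 22477/11594) - 1*(-1161) = 125388710/64711911 + 1161 = 75255917381/64711911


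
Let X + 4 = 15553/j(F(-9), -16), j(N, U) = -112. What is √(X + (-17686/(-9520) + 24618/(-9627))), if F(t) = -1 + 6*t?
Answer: I*√8374200973725405/7637420 ≈ 11.982*I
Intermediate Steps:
X = -16001/112 (X = -4 + 15553/(-112) = -4 + 15553*(-1/112) = -4 - 15553/112 = -16001/112 ≈ -142.87)
√(X + (-17686/(-9520) + 24618/(-9627))) = √(-16001/112 + (-17686/(-9520) + 24618/(-9627))) = √(-16001/112 + (-17686*(-1/9520) + 24618*(-1/9627))) = √(-16001/112 + (8843/4760 - 8206/3209)) = √(-16001/112 - 10683373/15274840) = √(-4385879511/30549680) = I*√8374200973725405/7637420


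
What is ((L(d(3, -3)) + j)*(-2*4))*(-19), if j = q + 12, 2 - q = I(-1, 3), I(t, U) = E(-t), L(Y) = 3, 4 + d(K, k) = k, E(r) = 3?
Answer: 2128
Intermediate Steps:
d(K, k) = -4 + k
I(t, U) = 3
q = -1 (q = 2 - 1*3 = 2 - 3 = -1)
j = 11 (j = -1 + 12 = 11)
((L(d(3, -3)) + j)*(-2*4))*(-19) = ((3 + 11)*(-2*4))*(-19) = (14*(-8))*(-19) = -112*(-19) = 2128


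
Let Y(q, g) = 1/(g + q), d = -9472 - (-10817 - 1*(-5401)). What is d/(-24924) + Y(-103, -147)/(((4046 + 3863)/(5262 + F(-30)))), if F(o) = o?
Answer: 328721818/2053374125 ≈ 0.16009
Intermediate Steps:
d = -4056 (d = -9472 - (-10817 + 5401) = -9472 - 1*(-5416) = -9472 + 5416 = -4056)
d/(-24924) + Y(-103, -147)/(((4046 + 3863)/(5262 + F(-30)))) = -4056/(-24924) + 1/((-147 - 103)*(((4046 + 3863)/(5262 - 30)))) = -4056*(-1/24924) + 1/((-250)*((7909/5232))) = 338/2077 - 1/(250*(7909*(1/5232))) = 338/2077 - 1/(250*7909/5232) = 338/2077 - 1/250*5232/7909 = 338/2077 - 2616/988625 = 328721818/2053374125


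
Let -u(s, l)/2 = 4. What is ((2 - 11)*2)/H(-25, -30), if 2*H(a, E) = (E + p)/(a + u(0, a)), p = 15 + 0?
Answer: -396/5 ≈ -79.200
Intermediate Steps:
u(s, l) = -8 (u(s, l) = -2*4 = -8)
p = 15
H(a, E) = (15 + E)/(2*(-8 + a)) (H(a, E) = ((E + 15)/(a - 8))/2 = ((15 + E)/(-8 + a))/2 = (15 + E)/(2*(-8 + a)))
((2 - 11)*2)/H(-25, -30) = ((2 - 11)*2)/(((15 - 30)/(2*(-8 - 25)))) = (-9*2)/(((½)*(-15)/(-33))) = -18/((½)*(-1/33)*(-15)) = -18/5/22 = -18*22/5 = -396/5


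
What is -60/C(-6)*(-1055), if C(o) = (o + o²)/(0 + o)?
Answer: -12660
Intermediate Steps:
C(o) = (o + o²)/o
-60/C(-6)*(-1055) = -60/(1 - 6)*(-1055) = -60/(-5)*(-1055) = -60*(-⅕)*(-1055) = 12*(-1055) = -12660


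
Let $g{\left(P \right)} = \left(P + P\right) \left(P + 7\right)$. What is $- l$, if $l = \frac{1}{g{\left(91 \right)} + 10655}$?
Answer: $- \frac{1}{28491} \approx -3.5099 \cdot 10^{-5}$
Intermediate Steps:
$g{\left(P \right)} = 2 P \left(7 + P\right)$
$l = \frac{1}{28491}$ ($l = \frac{1}{2 \cdot 91 \left(7 + 91\right) + 10655} = \frac{1}{2 \cdot 91 \cdot 98 + 10655} = \frac{1}{17836 + 10655} = \frac{1}{28491} \approx 3.5099 \cdot 10^{-5}$)
$- l = \left(-1\right) \frac{1}{28491} = - \frac{1}{28491}$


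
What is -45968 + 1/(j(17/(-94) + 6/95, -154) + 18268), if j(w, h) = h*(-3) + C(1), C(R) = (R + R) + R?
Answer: -861118543/18733 ≈ -45968.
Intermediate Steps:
C(R) = 3*R (C(R) = 2*R + R = 3*R)
j(w, h) = 3 - 3*h (j(w, h) = h*(-3) + 3*1 = -3*h + 3 = 3 - 3*h)
-45968 + 1/(j(17/(-94) + 6/95, -154) + 18268) = -45968 + 1/((3 - 3*(-154)) + 18268) = -45968 + 1/((3 + 462) + 18268) = -45968 + 1/(465 + 18268) = -45968 + 1/18733 = -861118543/18733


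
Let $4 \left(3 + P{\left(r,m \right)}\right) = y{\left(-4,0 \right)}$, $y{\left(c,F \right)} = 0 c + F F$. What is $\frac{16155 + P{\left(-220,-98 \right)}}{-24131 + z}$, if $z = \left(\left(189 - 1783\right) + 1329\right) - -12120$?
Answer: $- \frac{1346}{1023} \approx -1.3157$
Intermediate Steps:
$y{\left(c,F \right)} = F^{2}$ ($y{\left(c,F \right)} = 0 + F^{2} = F^{2}$)
$P{\left(r,m \right)} = -3$ ($P{\left(r,m \right)} = -3 + \frac{0^{2}}{4} = -3 + \frac{1}{4} \cdot 0 = -3 + 0 = -3$)
$z = 11855$ ($z = \left(-1594 + 1329\right) + 12120 = -265 + 12120 = 11855$)
$\frac{16155 + P{\left(-220,-98 \right)}}{-24131 + z} = \frac{16155 - 3}{-24131 + 11855} = \frac{16152}{-12276} = 16152 \left(- \frac{1}{12276}\right) = - \frac{1346}{1023}$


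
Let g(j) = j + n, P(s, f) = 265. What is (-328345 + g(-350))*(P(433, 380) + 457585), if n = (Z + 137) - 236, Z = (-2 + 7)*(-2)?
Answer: -150542911400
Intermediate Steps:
Z = -10 (Z = 5*(-2) = -10)
n = -109 (n = (-10 + 137) - 236 = 127 - 236 = -109)
g(j) = -109 + j (g(j) = j - 109 = -109 + j)
(-328345 + g(-350))*(P(433, 380) + 457585) = (-328345 + (-109 - 350))*(265 + 457585) = (-328345 - 459)*457850 = -328804*457850 = -150542911400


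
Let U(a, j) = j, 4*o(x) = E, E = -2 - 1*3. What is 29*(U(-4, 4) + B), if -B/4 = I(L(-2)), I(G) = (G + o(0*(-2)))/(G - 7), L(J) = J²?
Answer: 667/3 ≈ 222.33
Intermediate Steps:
E = -5 (E = -2 - 3 = -5)
o(x) = -5/4 (o(x) = (¼)*(-5) = -5/4)
I(G) = (-5/4 + G)/(-7 + G) (I(G) = (G - 5/4)/(G - 7) = (-5/4 + G)/(-7 + G))
B = 11/3 (B = -4*(-5/4 + (-2)²)/(-7 + (-2)²) = -4*(-5/4 + 4)/(-7 + 4) = -4*11/((-3)*4) = -(-4)*11/(3*4) = -4*(-11/12) = 11/3 ≈ 3.6667)
29*(U(-4, 4) + B) = 29*(4 + 11/3) = 29*(23/3) = 667/3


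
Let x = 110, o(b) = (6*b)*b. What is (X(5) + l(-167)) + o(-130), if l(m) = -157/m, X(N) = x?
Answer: 16952327/167 ≈ 1.0151e+5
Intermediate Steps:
o(b) = 6*b²
X(N) = 110
(X(5) + l(-167)) + o(-130) = (110 - 157/(-167)) + 6*(-130)² = (110 - 157*(-1/167)) + 6*16900 = (110 + 157/167) + 101400 = 18527/167 + 101400 = 16952327/167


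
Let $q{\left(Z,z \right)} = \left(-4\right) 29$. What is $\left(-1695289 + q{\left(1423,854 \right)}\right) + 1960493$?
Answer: $265088$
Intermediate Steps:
$q{\left(Z,z \right)} = -116$
$\left(-1695289 + q{\left(1423,854 \right)}\right) + 1960493 = \left(-1695289 - 116\right) + 1960493 = -1695405 + 1960493 = 265088$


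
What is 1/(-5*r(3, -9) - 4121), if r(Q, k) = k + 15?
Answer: -1/4151 ≈ -0.00024091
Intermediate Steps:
r(Q, k) = 15 + k
1/(-5*r(3, -9) - 4121) = 1/(-5*(15 - 9) - 4121) = 1/(-5*6 - 4121) = 1/(-30 - 4121) = 1/(-4151) = -1/4151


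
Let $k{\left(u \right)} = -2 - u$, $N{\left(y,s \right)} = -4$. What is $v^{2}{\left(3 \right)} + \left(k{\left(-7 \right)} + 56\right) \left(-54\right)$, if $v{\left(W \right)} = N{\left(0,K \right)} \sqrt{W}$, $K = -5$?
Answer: $-3246$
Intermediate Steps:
$v{\left(W \right)} = - 4 \sqrt{W}$
$v^{2}{\left(3 \right)} + \left(k{\left(-7 \right)} + 56\right) \left(-54\right) = \left(- 4 \sqrt{3}\right)^{2} + \left(\left(-2 - -7\right) + 56\right) \left(-54\right) = 48 + \left(\left(-2 + 7\right) + 56\right) \left(-54\right) = 48 + \left(5 + 56\right) \left(-54\right) = 48 + 61 \left(-54\right) = 48 - 3294 = -3246$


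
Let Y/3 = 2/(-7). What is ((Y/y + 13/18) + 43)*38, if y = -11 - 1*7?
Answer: 104785/63 ≈ 1663.3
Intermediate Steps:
Y = -6/7 (Y = 3*(2/(-7)) = 3*(2*(-1/7)) = 3*(-2/7) = -6/7 ≈ -0.85714)
y = -18 (y = -11 - 7 = -18)
((Y/y + 13/18) + 43)*38 = ((-6/7/(-18) + 13/18) + 43)*38 = ((-6/7*(-1/18) + 13*(1/18)) + 43)*38 = ((1/21 + 13/18) + 43)*38 = (97/126 + 43)*38 = (5515/126)*38 = 104785/63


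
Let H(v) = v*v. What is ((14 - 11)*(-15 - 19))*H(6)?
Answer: -3672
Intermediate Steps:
H(v) = v²
((14 - 11)*(-15 - 19))*H(6) = ((14 - 11)*(-15 - 19))*6² = (3*(-34))*36 = -102*36 = -3672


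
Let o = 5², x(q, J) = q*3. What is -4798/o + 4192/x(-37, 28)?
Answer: -637378/2775 ≈ -229.69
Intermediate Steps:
x(q, J) = 3*q
o = 25
-4798/o + 4192/x(-37, 28) = -4798/25 + 4192/((3*(-37))) = -4798*1/25 + 4192/(-111) = -4798/25 + 4192*(-1/111) = -4798/25 - 4192/111 = -637378/2775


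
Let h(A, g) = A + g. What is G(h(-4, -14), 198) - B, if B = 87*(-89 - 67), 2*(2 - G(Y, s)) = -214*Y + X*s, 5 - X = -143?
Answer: -3004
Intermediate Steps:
X = 148 (X = 5 - 1*(-143) = 5 + 143 = 148)
G(Y, s) = 2 - 74*s + 107*Y (G(Y, s) = 2 - (-214*Y + 148*s)/2 = 2 + (-74*s + 107*Y) = 2 - 74*s + 107*Y)
B = -13572 (B = 87*(-156) = -13572)
G(h(-4, -14), 198) - B = (2 - 74*198 + 107*(-4 - 14)) - 1*(-13572) = (2 - 14652 + 107*(-18)) + 13572 = (2 - 14652 - 1926) + 13572 = -16576 + 13572 = -3004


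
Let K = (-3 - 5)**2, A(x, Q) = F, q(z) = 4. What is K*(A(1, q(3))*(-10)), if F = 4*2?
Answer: -5120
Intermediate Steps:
F = 8
A(x, Q) = 8
K = 64 (K = (-8)**2 = 64)
K*(A(1, q(3))*(-10)) = 64*(8*(-10)) = 64*(-80) = -5120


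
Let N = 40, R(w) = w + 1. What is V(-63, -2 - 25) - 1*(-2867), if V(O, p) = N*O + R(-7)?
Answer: 341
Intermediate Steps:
R(w) = 1 + w
V(O, p) = -6 + 40*O (V(O, p) = 40*O + (1 - 7) = 40*O - 6 = -6 + 40*O)
V(-63, -2 - 25) - 1*(-2867) = (-6 + 40*(-63)) - 1*(-2867) = (-6 - 2520) + 2867 = -2526 + 2867 = 341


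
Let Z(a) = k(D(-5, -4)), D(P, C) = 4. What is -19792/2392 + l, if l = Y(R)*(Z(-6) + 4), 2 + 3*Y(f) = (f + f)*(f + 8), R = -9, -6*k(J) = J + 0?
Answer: 25574/2691 ≈ 9.5035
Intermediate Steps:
k(J) = -J/6 (k(J) = -(J + 0)/6 = -J/6)
Z(a) = -⅔ (Z(a) = -⅙*4 = -⅔)
Y(f) = -⅔ + 2*f*(8 + f)/3 (Y(f) = -⅔ + ((f + f)*(f + 8))/3 = -⅔ + ((2*f)*(8 + f))/3 = -⅔ + (2*f*(8 + f))/3 = -⅔ + 2*f*(8 + f)/3)
l = 160/9 (l = (-⅔ + (⅔)*(-9)² + (16/3)*(-9))*(-⅔ + 4) = (-⅔ + (⅔)*81 - 48)*(10/3) = (-⅔ + 54 - 48)*(10/3) = (16/3)*(10/3) = 160/9 ≈ 17.778)
-19792/2392 + l = -19792/2392 + 160/9 = -19792*1/2392 + 160/9 = -2474/299 + 160/9 = 25574/2691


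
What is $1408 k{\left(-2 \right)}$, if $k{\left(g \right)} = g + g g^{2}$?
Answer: $-14080$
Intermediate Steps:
$k{\left(g \right)} = g + g^{3}$
$1408 k{\left(-2 \right)} = 1408 \left(-2 + \left(-2\right)^{3}\right) = 1408 \left(-2 - 8\right) = 1408 \left(-10\right) = -14080$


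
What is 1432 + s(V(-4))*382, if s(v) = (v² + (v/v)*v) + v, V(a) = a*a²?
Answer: 1517208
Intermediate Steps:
V(a) = a³
s(v) = v² + 2*v (s(v) = (v² + 1*v) + v = (v² + v) + v = (v + v²) + v = v² + 2*v)
1432 + s(V(-4))*382 = 1432 + ((-4)³*(2 + (-4)³))*382 = 1432 - 64*(2 - 64)*382 = 1432 - 64*(-62)*382 = 1432 + 3968*382 = 1432 + 1515776 = 1517208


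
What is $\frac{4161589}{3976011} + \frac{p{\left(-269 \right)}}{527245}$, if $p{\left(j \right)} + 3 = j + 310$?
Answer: $\frac{2194328080723}{2096331919695} \approx 1.0467$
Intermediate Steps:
$p{\left(j \right)} = 307 + j$ ($p{\left(j \right)} = -3 + \left(j + 310\right) = -3 + \left(310 + j\right) = 307 + j$)
$\frac{4161589}{3976011} + \frac{p{\left(-269 \right)}}{527245} = \frac{4161589}{3976011} + \frac{307 - 269}{527245} = 4161589 \cdot \frac{1}{3976011} + 38 \cdot \frac{1}{527245} = \frac{4161589}{3976011} + \frac{38}{527245} = \frac{2194328080723}{2096331919695}$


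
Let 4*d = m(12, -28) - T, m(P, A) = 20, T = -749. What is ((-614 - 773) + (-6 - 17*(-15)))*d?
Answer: -437561/2 ≈ -2.1878e+5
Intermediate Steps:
d = 769/4 (d = (20 - 1*(-749))/4 = (20 + 749)/4 = (¼)*769 = 769/4 ≈ 192.25)
((-614 - 773) + (-6 - 17*(-15)))*d = ((-614 - 773) + (-6 - 17*(-15)))*(769/4) = (-1387 + (-6 + 255))*(769/4) = (-1387 + 249)*(769/4) = -1138*769/4 = -437561/2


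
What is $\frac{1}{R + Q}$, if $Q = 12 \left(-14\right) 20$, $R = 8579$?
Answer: $\frac{1}{5219} \approx 0.00019161$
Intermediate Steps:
$Q = -3360$ ($Q = \left(-168\right) 20 = -3360$)
$\frac{1}{R + Q} = \frac{1}{8579 - 3360} = \frac{1}{5219}$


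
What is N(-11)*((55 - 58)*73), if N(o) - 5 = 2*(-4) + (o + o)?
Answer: 5475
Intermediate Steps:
N(o) = -3 + 2*o (N(o) = 5 + (2*(-4) + (o + o)) = 5 + (-8 + 2*o) = -3 + 2*o)
N(-11)*((55 - 58)*73) = (-3 + 2*(-11))*((55 - 58)*73) = (-3 - 22)*(-3*73) = -25*(-219) = 5475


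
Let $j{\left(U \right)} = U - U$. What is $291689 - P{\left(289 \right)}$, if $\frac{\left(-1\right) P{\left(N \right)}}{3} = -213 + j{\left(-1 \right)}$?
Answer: $291050$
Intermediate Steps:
$j{\left(U \right)} = 0$
$P{\left(N \right)} = 639$ ($P{\left(N \right)} = - 3 \left(-213 + 0\right) = \left(-3\right) \left(-213\right) = 639$)
$291689 - P{\left(289 \right)} = 291689 - 639 = 291050$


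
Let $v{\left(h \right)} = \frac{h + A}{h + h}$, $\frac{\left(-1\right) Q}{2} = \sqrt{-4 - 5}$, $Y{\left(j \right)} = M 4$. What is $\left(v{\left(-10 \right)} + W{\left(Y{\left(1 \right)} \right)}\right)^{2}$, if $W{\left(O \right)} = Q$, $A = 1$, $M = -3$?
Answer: $- \frac{14319}{400} - \frac{27 i}{5} \approx -35.797 - 5.4 i$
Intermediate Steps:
$Y{\left(j \right)} = -12$ ($Y{\left(j \right)} = \left(-3\right) 4 = -12$)
$Q = - 6 i$ ($Q = - 2 \sqrt{-4 - 5} = - 2 \sqrt{-9} = - 2 \cdot 3 i = - 6 i \approx - 6.0 i$)
$W{\left(O \right)} = - 6 i$
$v{\left(h \right)} = \frac{1 + h}{2 h}$ ($v{\left(h \right)} = \frac{h + 1}{h + h} = \frac{1 + h}{2 h}$)
$\left(v{\left(-10 \right)} + W{\left(Y{\left(1 \right)} \right)}\right)^{2} = \left(\frac{1 - 10}{2 \left(-10\right)} - 6 i\right)^{2} = \left(\frac{1}{2} \left(- \frac{1}{10}\right) \left(-9\right) - 6 i\right)^{2} = \left(\frac{9}{20} - 6 i\right)^{2}$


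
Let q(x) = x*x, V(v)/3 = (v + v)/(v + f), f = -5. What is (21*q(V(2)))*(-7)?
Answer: -2352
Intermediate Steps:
V(v) = 6*v/(-5 + v) (V(v) = 3*((v + v)/(v - 5)) = 3*((2*v)/(-5 + v)) = 3*(2*v/(-5 + v)) = 6*v/(-5 + v))
q(x) = x**2
(21*q(V(2)))*(-7) = (21*(6*2/(-5 + 2))**2)*(-7) = (21*(6*2/(-3))**2)*(-7) = (21*(6*2*(-1/3))**2)*(-7) = (21*(-4)**2)*(-7) = (21*16)*(-7) = 336*(-7) = -2352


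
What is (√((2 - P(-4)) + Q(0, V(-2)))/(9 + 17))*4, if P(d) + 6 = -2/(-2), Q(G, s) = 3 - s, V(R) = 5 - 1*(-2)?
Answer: 2*√3/13 ≈ 0.26647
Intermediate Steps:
V(R) = 7 (V(R) = 5 + 2 = 7)
P(d) = -5 (P(d) = -6 - 2/(-2) = -6 - 2*(-½) = -6 + 1 = -5)
(√((2 - P(-4)) + Q(0, V(-2)))/(9 + 17))*4 = (√((2 - 1*(-5)) + (3 - 1*7))/(9 + 17))*4 = (√((2 + 5) + (3 - 7))/26)*4 = (√(7 - 4)*(1/26))*4 = (√3*(1/26))*4 = (√3/26)*4 = 2*√3/13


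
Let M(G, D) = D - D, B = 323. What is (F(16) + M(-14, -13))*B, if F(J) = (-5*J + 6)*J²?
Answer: -6118912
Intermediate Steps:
M(G, D) = 0
F(J) = J²*(6 - 5*J) (F(J) = (6 - 5*J)*J² = J²*(6 - 5*J))
(F(16) + M(-14, -13))*B = (16²*(6 - 5*16) + 0)*323 = (256*(6 - 80) + 0)*323 = (256*(-74) + 0)*323 = (-18944 + 0)*323 = -18944*323 = -6118912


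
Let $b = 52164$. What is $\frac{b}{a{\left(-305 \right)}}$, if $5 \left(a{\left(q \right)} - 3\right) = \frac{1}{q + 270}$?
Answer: $\frac{2282175}{131} \approx 17421.0$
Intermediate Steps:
$a{\left(q \right)} = 3 + \frac{1}{5 \left(270 + q\right)}$ ($a{\left(q \right)} = 3 + \frac{1}{5 \left(q + 270\right)} = 3 + \frac{1}{5 \left(270 + q\right)}$)
$\frac{b}{a{\left(-305 \right)}} = \frac{52164}{\frac{1}{5} \frac{1}{270 - 305} \left(4051 + 15 \left(-305\right)\right)} = \frac{52164}{\frac{1}{5} \frac{1}{-35} \left(4051 - 4575\right)} = \frac{52164}{\frac{1}{5} \left(- \frac{1}{35}\right) \left(-524\right)} = \frac{52164}{\frac{524}{175}} = 52164 \cdot \frac{175}{524} = \frac{2282175}{131}$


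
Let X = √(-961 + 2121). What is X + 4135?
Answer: 4135 + 2*√290 ≈ 4169.1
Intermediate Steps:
X = 2*√290 (X = √1160 = 2*√290 ≈ 34.059)
X + 4135 = 2*√290 + 4135 = 4135 + 2*√290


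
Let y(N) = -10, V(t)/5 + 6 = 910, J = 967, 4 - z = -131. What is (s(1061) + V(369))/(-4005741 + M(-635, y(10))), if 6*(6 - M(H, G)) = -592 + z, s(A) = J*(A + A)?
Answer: -12338964/24033953 ≈ -0.51340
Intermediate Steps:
z = 135 (z = 4 - 1*(-131) = 4 + 131 = 135)
V(t) = 4520 (V(t) = -30 + 5*910 = -30 + 4550 = 4520)
s(A) = 1934*A (s(A) = 967*(A + A) = 967*(2*A) = 1934*A)
M(H, G) = 493/6 (M(H, G) = 6 - (-592 + 135)/6 = 6 - 1/6*(-457) = 6 + 457/6 = 493/6)
(s(1061) + V(369))/(-4005741 + M(-635, y(10))) = (1934*1061 + 4520)/(-4005741 + 493/6) = (2051974 + 4520)/(-24033953/6) = 2056494*(-6/24033953) = -12338964/24033953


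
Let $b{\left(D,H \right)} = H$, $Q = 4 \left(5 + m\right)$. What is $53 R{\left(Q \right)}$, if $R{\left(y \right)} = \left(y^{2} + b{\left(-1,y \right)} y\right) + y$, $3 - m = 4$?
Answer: $27984$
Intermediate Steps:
$m = -1$ ($m = 3 - 4 = -1$)
$Q = 16$ ($Q = 4 \left(5 - 1\right) = 4 \cdot 4 = 16$)
$R{\left(y \right)} = y + 2 y^{2}$ ($R{\left(y \right)} = \left(y^{2} + y y\right) + y = \left(y^{2} + y^{2}\right) + y = 2 y^{2} + y = y + 2 y^{2}$)
$53 R{\left(Q \right)} = 53 \cdot 16 \left(1 + 2 \cdot 16\right) = 53 \cdot 16 \left(1 + 32\right) = 53 \cdot 16 \cdot 33 = 53 \cdot 528 = 27984$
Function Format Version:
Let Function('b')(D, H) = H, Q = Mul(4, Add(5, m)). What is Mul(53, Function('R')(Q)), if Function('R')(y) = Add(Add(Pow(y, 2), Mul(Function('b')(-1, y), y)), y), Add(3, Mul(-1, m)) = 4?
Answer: 27984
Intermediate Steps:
m = -1 (m = Add(3, Mul(-1, 4)) = Add(3, -4) = -1)
Q = 16 (Q = Mul(4, Add(5, -1)) = Mul(4, 4) = 16)
Function('R')(y) = Add(y, Mul(2, Pow(y, 2))) (Function('R')(y) = Add(Add(Pow(y, 2), Mul(y, y)), y) = Add(Add(Pow(y, 2), Pow(y, 2)), y) = Add(Mul(2, Pow(y, 2)), y) = Add(y, Mul(2, Pow(y, 2))))
Mul(53, Function('R')(Q)) = Mul(53, Mul(16, Add(1, Mul(2, 16)))) = Mul(53, Mul(16, Add(1, 32))) = Mul(53, Mul(16, 33)) = Mul(53, 528) = 27984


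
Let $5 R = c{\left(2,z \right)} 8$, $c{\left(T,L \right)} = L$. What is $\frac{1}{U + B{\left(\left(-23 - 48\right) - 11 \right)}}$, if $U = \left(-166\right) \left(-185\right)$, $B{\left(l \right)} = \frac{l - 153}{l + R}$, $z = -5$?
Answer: $\frac{18}{552827} \approx 3.256 \cdot 10^{-5}$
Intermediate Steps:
$R = -8$ ($R = \frac{\left(-5\right) 8}{5} = \frac{1}{5} \left(-40\right) = -8$)
$B{\left(l \right)} = \frac{-153 + l}{-8 + l}$ ($B{\left(l \right)} = \frac{l - 153}{l - 8} = \frac{-153 + l}{-8 + l}$)
$U = 30710$
$\frac{1}{U + B{\left(\left(-23 - 48\right) - 11 \right)}} = \frac{1}{30710 + \frac{-153 - 82}{-8 - 82}} = \frac{1}{30710 + \frac{1}{-90} \left(-235\right)} = \frac{1}{30710 - - \frac{47}{18}} = \frac{1}{30710 + \frac{47}{18}} = \frac{1}{\frac{552827}{18}} = \frac{18}{552827}$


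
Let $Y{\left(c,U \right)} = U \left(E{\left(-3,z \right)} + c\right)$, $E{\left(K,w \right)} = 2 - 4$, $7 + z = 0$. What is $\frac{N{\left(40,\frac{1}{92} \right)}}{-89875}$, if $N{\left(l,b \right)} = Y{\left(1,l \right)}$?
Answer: $\frac{8}{17975} \approx 0.00044506$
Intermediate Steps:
$z = -7$ ($z = -7 + 0 = -7$)
$E{\left(K,w \right)} = -2$ ($E{\left(K,w \right)} = 2 - 4 = -2$)
$Y{\left(c,U \right)} = U \left(-2 + c\right)$
$N{\left(l,b \right)} = - l$ ($N{\left(l,b \right)} = l \left(-2 + 1\right) = l \left(-1\right) = - l$)
$\frac{N{\left(40,\frac{1}{92} \right)}}{-89875} = \frac{\left(-1\right) 40}{-89875} = \left(-40\right) \left(- \frac{1}{89875}\right) = \frac{8}{17975}$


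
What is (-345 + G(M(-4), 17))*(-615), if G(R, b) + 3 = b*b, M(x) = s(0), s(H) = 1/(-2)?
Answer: 36285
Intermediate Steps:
s(H) = -1/2
M(x) = -1/2
G(R, b) = -3 + b**2 (G(R, b) = -3 + b*b = -3 + b**2)
(-345 + G(M(-4), 17))*(-615) = (-345 + (-3 + 17**2))*(-615) = (-345 + (-3 + 289))*(-615) = (-345 + 286)*(-615) = -59*(-615) = 36285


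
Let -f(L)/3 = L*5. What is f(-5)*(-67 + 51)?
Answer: -1200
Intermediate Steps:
f(L) = -15*L (f(L) = -3*L*5 = -15*L)
f(-5)*(-67 + 51) = (-15*(-5))*(-67 + 51) = 75*(-16) = -1200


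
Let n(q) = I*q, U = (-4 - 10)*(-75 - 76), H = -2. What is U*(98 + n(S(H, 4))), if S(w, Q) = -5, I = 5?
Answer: 154322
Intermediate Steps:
U = 2114 (U = -14*(-151) = 2114)
n(q) = 5*q
U*(98 + n(S(H, 4))) = 2114*(98 + 5*(-5)) = 2114*(98 - 25) = 2114*73 = 154322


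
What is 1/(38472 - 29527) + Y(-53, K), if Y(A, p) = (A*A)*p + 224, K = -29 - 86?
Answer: -2887544394/8945 ≈ -3.2281e+5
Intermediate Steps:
K = -115
Y(A, p) = 224 + p*A**2 (Y(A, p) = A**2*p + 224 = p*A**2 + 224 = 224 + p*A**2)
1/(38472 - 29527) + Y(-53, K) = 1/(38472 - 29527) + (224 - 115*(-53)**2) = 1/8945 + (224 - 115*2809) = 1/8945 + (224 - 323035) = 1/8945 - 322811 = -2887544394/8945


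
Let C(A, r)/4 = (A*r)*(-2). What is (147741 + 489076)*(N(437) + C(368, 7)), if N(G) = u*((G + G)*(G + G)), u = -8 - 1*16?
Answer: -11687904869344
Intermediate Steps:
u = -24 (u = -8 - 16 = -24)
C(A, r) = -8*A*r (C(A, r) = 4*((A*r)*(-2)) = 4*(-2*A*r) = -8*A*r)
N(G) = -96*G**2 (N(G) = -24*(G + G)*(G + G) = -24*2*G*2*G = -96*G**2)
(147741 + 489076)*(N(437) + C(368, 7)) = (147741 + 489076)*(-96*437**2 - 8*368*7) = 636817*(-96*190969 - 20608) = 636817*(-18333024 - 20608) = 636817*(-18353632) = -11687904869344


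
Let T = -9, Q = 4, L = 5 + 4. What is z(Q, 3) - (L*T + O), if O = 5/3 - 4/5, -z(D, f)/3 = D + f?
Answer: 887/15 ≈ 59.133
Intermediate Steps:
L = 9
z(D, f) = -3*D - 3*f (z(D, f) = -3*(D + f) = -3*D - 3*f)
O = 13/15 (O = 5*(⅓) - 4*⅕ = 5/3 - ⅘ = 13/15 ≈ 0.86667)
z(Q, 3) - (L*T + O) = (-3*4 - 3*3) - (9*(-9) + 13/15) = (-12 - 9) - (-81 + 13/15) = -21 - 1*(-1202/15) = -21 + 1202/15 = 887/15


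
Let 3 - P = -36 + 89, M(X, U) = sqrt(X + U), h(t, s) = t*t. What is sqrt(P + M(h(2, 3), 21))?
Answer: 3*I*sqrt(5) ≈ 6.7082*I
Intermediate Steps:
h(t, s) = t**2
M(X, U) = sqrt(U + X)
P = -50 (P = 3 - (-36 + 89) = 3 - 1*53 = 3 - 53 = -50)
sqrt(P + M(h(2, 3), 21)) = sqrt(-50 + sqrt(21 + 2**2)) = sqrt(-50 + sqrt(21 + 4)) = sqrt(-50 + sqrt(25)) = sqrt(-50 + 5) = sqrt(-45) = 3*I*sqrt(5)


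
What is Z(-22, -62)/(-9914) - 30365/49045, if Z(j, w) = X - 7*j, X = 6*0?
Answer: -30859154/48623213 ≈ -0.63466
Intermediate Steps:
X = 0
Z(j, w) = -7*j (Z(j, w) = 0 - 7*j = -7*j)
Z(-22, -62)/(-9914) - 30365/49045 = -7*(-22)/(-9914) - 30365/49045 = 154*(-1/9914) - 30365*1/49045 = -77/4957 - 6073/9809 = -30859154/48623213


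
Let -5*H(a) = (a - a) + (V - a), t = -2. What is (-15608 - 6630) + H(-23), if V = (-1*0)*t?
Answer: -111213/5 ≈ -22243.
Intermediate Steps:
V = 0 (V = -1*0*(-2) = 0*(-2) = 0)
H(a) = a/5 (H(a) = -((a - a) + (0 - a))/5 = -(0 - a)/5 = -(-1)*a/5 = a/5)
(-15608 - 6630) + H(-23) = (-15608 - 6630) + (⅕)*(-23) = -22238 - 23/5 = -111213/5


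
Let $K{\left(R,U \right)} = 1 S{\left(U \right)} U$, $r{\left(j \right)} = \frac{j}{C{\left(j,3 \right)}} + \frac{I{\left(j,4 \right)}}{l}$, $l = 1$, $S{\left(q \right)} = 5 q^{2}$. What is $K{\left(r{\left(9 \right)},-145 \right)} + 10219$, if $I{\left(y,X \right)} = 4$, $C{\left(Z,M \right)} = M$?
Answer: $-15232906$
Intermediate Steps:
$r{\left(j \right)} = 4 + \frac{j}{3}$ ($r{\left(j \right)} = \frac{j}{3} + \frac{4}{1} = j \frac{1}{3} + 4 \cdot 1 = \frac{j}{3} + 4 = 4 + \frac{j}{3}$)
$K{\left(R,U \right)} = 5 U^{3}$ ($K{\left(R,U \right)} = 1 \cdot 5 U^{2} U = 5 U^{2} U = 5 U^{3}$)
$K{\left(r{\left(9 \right)},-145 \right)} + 10219 = 5 \left(-145\right)^{3} + 10219 = 5 \left(-3048625\right) + 10219 = -15243125 + 10219 = -15232906$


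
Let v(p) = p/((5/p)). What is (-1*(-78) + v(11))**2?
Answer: 261121/25 ≈ 10445.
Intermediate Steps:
v(p) = p**2/5 (v(p) = p*(p/5) = p**2/5)
(-1*(-78) + v(11))**2 = (-1*(-78) + (1/5)*11**2)**2 = (78 + (1/5)*121)**2 = (78 + 121/5)**2 = (511/5)**2 = 261121/25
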